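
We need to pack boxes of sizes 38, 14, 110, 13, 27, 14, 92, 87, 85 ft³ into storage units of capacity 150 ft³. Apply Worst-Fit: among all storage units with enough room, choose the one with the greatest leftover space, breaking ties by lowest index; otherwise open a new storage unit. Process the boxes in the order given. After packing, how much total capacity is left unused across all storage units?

38 ft³ → storage unit 1 (remaining 112 ft³)
14 ft³ → storage unit 1 (remaining 98 ft³)
110 ft³ → storage unit 2 (remaining 40 ft³)
13 ft³ → storage unit 1 (remaining 85 ft³)
27 ft³ → storage unit 1 (remaining 58 ft³)
14 ft³ → storage unit 1 (remaining 44 ft³)
92 ft³ → storage unit 3 (remaining 58 ft³)
87 ft³ → storage unit 4 (remaining 63 ft³)
85 ft³ → storage unit 5 (remaining 65 ft³)
5 storage units × 150 ft³ = 750 ft³; used 480 ft³; unused 270 ft³.

270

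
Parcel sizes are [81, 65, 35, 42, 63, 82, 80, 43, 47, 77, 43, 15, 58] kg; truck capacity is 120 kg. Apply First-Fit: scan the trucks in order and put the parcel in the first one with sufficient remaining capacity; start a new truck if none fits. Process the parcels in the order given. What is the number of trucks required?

Put 81 kg in truck 1; 39 kg remain.
Put 65 kg in truck 2; 55 kg remain.
Put 35 kg in truck 1; 4 kg remain.
Put 42 kg in truck 2; 13 kg remain.
Put 63 kg in truck 3; 57 kg remain.
Put 82 kg in truck 4; 38 kg remain.
Put 80 kg in truck 5; 40 kg remain.
Put 43 kg in truck 3; 14 kg remain.
Put 47 kg in truck 6; 73 kg remain.
Put 77 kg in truck 7; 43 kg remain.
Put 43 kg in truck 6; 30 kg remain.
Put 15 kg in truck 4; 23 kg remain.
Put 58 kg in truck 8; 62 kg remain.
Final trucks: [81,35] [65,42] [63,43] [82,15] [80] [47,43] [77] [58].

8 trucks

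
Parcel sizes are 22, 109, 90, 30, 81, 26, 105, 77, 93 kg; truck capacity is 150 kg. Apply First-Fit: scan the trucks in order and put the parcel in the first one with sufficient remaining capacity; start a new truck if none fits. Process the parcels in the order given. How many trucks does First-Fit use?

Put 22 kg in truck 1; 128 kg remain.
Put 109 kg in truck 1; 19 kg remain.
Put 90 kg in truck 2; 60 kg remain.
Put 30 kg in truck 2; 30 kg remain.
Put 81 kg in truck 3; 69 kg remain.
Put 26 kg in truck 2; 4 kg remain.
Put 105 kg in truck 4; 45 kg remain.
Put 77 kg in truck 5; 73 kg remain.
Put 93 kg in truck 6; 57 kg remain.
Final trucks: [22,109] [90,30,26] [81] [105] [77] [93].

6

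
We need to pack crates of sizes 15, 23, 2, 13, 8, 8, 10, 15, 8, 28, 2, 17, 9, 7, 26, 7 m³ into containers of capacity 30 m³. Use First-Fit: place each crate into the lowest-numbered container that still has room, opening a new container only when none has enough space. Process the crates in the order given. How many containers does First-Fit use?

8

15 m³ → container 1 (remaining 15 m³)
23 m³ → container 2 (remaining 7 m³)
2 m³ → container 1 (remaining 13 m³)
13 m³ → container 1 (remaining 0 m³)
8 m³ → container 3 (remaining 22 m³)
8 m³ → container 3 (remaining 14 m³)
10 m³ → container 3 (remaining 4 m³)
15 m³ → container 4 (remaining 15 m³)
8 m³ → container 4 (remaining 7 m³)
28 m³ → container 5 (remaining 2 m³)
2 m³ → container 2 (remaining 5 m³)
17 m³ → container 6 (remaining 13 m³)
9 m³ → container 6 (remaining 4 m³)
7 m³ → container 4 (remaining 0 m³)
26 m³ → container 7 (remaining 4 m³)
7 m³ → container 8 (remaining 23 m³)
Final containers: [15,2,13] [23,2] [8,8,10] [15,8,7] [28] [17,9] [26] [7].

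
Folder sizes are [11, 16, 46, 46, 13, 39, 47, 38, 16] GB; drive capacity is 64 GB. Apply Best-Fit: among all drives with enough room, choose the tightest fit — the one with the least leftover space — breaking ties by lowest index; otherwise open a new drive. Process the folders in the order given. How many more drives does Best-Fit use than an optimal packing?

1

Best-Fit: [11,16] [46,13] [46] [39] [47,16] [38] → 6 drives.
Total size 272 GB; any packing needs at least ⌈272/64⌉ = 5 drives.
An optimal packing achieves that bound: [47,16] [46,16] [46,13] [39,11] [38] → 5 drives.
Excess: 6 − 5 = 1.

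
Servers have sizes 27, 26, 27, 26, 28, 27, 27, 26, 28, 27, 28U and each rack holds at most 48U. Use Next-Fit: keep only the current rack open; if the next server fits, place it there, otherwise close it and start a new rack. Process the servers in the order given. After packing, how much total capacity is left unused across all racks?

Put 27U in rack 1; 21U remain.
Put 26U in rack 2; 22U remain.
Put 27U in rack 3; 21U remain.
Put 26U in rack 4; 22U remain.
Put 28U in rack 5; 20U remain.
Put 27U in rack 6; 21U remain.
Put 27U in rack 7; 21U remain.
Put 26U in rack 8; 22U remain.
Put 28U in rack 9; 20U remain.
Put 27U in rack 10; 21U remain.
Put 28U in rack 11; 20U remain.
11 racks × 48U = 528U; used 297U; unused 231U.

231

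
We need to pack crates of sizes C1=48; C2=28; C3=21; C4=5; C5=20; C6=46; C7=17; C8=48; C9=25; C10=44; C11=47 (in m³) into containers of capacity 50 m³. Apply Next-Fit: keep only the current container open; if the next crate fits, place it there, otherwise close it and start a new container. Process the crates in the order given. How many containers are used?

container 1: place C1 (48 m³), 2 m³ left
container 2: place C2 (28 m³), 22 m³ left
container 2: place C3 (21 m³), 1 m³ left
container 3: place C4 (5 m³), 45 m³ left
container 3: place C5 (20 m³), 25 m³ left
container 4: place C6 (46 m³), 4 m³ left
container 5: place C7 (17 m³), 33 m³ left
container 6: place C8 (48 m³), 2 m³ left
container 7: place C9 (25 m³), 25 m³ left
container 8: place C10 (44 m³), 6 m³ left
container 9: place C11 (47 m³), 3 m³ left
Final containers: [48] [28,21] [5,20] [46] [17] [48] [25] [44] [47].

9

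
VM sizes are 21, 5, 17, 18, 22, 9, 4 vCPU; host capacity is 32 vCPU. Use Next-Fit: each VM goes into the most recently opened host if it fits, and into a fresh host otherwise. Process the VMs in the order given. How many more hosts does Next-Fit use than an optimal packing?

1

Next-Fit: [21,5] [17] [18] [22,9] [4] → 5 hosts.
4 VMs exceed 16 vCPU (half the capacity), and no two of those can share a host, so at least 4 hosts are needed.
An optimal packing achieves that bound: [22,9] [21,5,4] [18] [17] → 4 hosts.
Excess: 5 − 4 = 1.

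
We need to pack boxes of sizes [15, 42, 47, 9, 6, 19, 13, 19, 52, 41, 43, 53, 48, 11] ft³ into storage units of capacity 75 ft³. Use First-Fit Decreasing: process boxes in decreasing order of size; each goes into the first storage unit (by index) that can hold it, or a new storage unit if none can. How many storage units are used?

7 storage units

Sorted descending: 53, 52, 48, 47, 43, 42, 41, 19, 19, 15, 13, 11, 9, 6.
storage unit 1: place 53 ft³, 22 ft³ left
storage unit 2: place 52 ft³, 23 ft³ left
storage unit 3: place 48 ft³, 27 ft³ left
storage unit 4: place 47 ft³, 28 ft³ left
storage unit 5: place 43 ft³, 32 ft³ left
storage unit 6: place 42 ft³, 33 ft³ left
storage unit 7: place 41 ft³, 34 ft³ left
storage unit 1: place 19 ft³, 3 ft³ left
storage unit 2: place 19 ft³, 4 ft³ left
storage unit 3: place 15 ft³, 12 ft³ left
storage unit 4: place 13 ft³, 15 ft³ left
storage unit 3: place 11 ft³, 1 ft³ left
storage unit 4: place 9 ft³, 6 ft³ left
storage unit 4: place 6 ft³, 0 ft³ left
Final storage units: [53,19] [52,19] [48,15,11] [47,13,9,6] [43] [42] [41].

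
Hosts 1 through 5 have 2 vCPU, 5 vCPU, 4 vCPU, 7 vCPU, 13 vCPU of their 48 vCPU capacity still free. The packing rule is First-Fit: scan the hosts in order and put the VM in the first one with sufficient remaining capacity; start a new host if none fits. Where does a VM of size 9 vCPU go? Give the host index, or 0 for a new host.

Hosts with room: host 5 (13 vCPU).
The first with room is host 5.

5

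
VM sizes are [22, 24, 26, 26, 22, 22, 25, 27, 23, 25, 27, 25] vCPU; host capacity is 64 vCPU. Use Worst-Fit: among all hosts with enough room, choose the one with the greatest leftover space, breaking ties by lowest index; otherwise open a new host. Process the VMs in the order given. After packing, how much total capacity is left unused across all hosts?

90

22 vCPU → host 1 (remaining 42 vCPU)
24 vCPU → host 1 (remaining 18 vCPU)
26 vCPU → host 2 (remaining 38 vCPU)
26 vCPU → host 2 (remaining 12 vCPU)
22 vCPU → host 3 (remaining 42 vCPU)
22 vCPU → host 3 (remaining 20 vCPU)
25 vCPU → host 4 (remaining 39 vCPU)
27 vCPU → host 4 (remaining 12 vCPU)
23 vCPU → host 5 (remaining 41 vCPU)
25 vCPU → host 5 (remaining 16 vCPU)
27 vCPU → host 6 (remaining 37 vCPU)
25 vCPU → host 6 (remaining 12 vCPU)
6 hosts × 64 vCPU = 384 vCPU; used 294 vCPU; unused 90 vCPU.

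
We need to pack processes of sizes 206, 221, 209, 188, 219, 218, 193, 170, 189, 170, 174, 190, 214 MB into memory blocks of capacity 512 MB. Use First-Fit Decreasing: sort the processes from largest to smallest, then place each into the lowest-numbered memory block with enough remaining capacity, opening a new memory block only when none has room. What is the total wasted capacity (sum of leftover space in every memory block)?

Sorted descending: 221, 219, 218, 214, 209, 206, 193, 190, 189, 188, 174, 170, 170.
221 MB → memory block 1 (remaining 291 MB)
219 MB → memory block 1 (remaining 72 MB)
218 MB → memory block 2 (remaining 294 MB)
214 MB → memory block 2 (remaining 80 MB)
209 MB → memory block 3 (remaining 303 MB)
206 MB → memory block 3 (remaining 97 MB)
193 MB → memory block 4 (remaining 319 MB)
190 MB → memory block 4 (remaining 129 MB)
189 MB → memory block 5 (remaining 323 MB)
188 MB → memory block 5 (remaining 135 MB)
174 MB → memory block 6 (remaining 338 MB)
170 MB → memory block 6 (remaining 168 MB)
170 MB → memory block 7 (remaining 342 MB)
7 memory blocks × 512 MB = 3584 MB; used 2561 MB; unused 1023 MB.

1023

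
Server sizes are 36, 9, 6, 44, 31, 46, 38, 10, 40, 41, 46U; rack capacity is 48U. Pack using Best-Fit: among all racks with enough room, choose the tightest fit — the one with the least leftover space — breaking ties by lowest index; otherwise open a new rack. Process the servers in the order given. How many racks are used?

36U → rack 1 (remaining 12U)
9U → rack 1 (remaining 3U)
6U → rack 2 (remaining 42U)
44U → rack 3 (remaining 4U)
31U → rack 2 (remaining 11U)
46U → rack 4 (remaining 2U)
38U → rack 5 (remaining 10U)
10U → rack 5 (remaining 0U)
40U → rack 6 (remaining 8U)
41U → rack 7 (remaining 7U)
46U → rack 8 (remaining 2U)

8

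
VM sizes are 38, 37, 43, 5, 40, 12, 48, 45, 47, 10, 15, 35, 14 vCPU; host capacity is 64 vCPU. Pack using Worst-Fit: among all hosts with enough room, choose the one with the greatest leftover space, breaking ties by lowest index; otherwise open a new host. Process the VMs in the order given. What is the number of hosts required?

host 1: place 38 vCPU, 26 vCPU left
host 2: place 37 vCPU, 27 vCPU left
host 3: place 43 vCPU, 21 vCPU left
host 2: place 5 vCPU, 22 vCPU left
host 4: place 40 vCPU, 24 vCPU left
host 1: place 12 vCPU, 14 vCPU left
host 5: place 48 vCPU, 16 vCPU left
host 6: place 45 vCPU, 19 vCPU left
host 7: place 47 vCPU, 17 vCPU left
host 4: place 10 vCPU, 14 vCPU left
host 2: place 15 vCPU, 7 vCPU left
host 8: place 35 vCPU, 29 vCPU left
host 8: place 14 vCPU, 15 vCPU left
Final hosts: [38,12] [37,5,15] [43] [40,10] [48] [45] [47] [35,14].

8 hosts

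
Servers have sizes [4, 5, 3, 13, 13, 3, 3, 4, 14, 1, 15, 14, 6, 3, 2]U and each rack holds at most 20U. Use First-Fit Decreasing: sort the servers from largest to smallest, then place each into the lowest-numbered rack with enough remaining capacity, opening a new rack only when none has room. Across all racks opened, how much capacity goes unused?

Sorted descending: 15, 14, 14, 13, 13, 6, 5, 4, 4, 3, 3, 3, 3, 2, 1.
15U → rack 1 (remaining 5U)
14U → rack 2 (remaining 6U)
14U → rack 3 (remaining 6U)
13U → rack 4 (remaining 7U)
13U → rack 5 (remaining 7U)
6U → rack 2 (remaining 0U)
5U → rack 1 (remaining 0U)
4U → rack 3 (remaining 2U)
4U → rack 4 (remaining 3U)
3U → rack 4 (remaining 0U)
3U → rack 5 (remaining 4U)
3U → rack 5 (remaining 1U)
3U → rack 6 (remaining 17U)
2U → rack 3 (remaining 0U)
1U → rack 5 (remaining 0U)
6 racks × 20U = 120U; used 103U; unused 17U.

17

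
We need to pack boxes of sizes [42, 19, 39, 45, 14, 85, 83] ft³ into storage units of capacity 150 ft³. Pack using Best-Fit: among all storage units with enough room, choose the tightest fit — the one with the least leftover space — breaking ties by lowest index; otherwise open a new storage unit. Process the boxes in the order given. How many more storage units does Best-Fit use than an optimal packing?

Best-Fit: [42,19,39,45] [14,85] [83] → 3 storage units.
Total size 327 ft³; any packing needs at least ⌈327/150⌉ = 3 storage units.
So 3 is already optimal.

0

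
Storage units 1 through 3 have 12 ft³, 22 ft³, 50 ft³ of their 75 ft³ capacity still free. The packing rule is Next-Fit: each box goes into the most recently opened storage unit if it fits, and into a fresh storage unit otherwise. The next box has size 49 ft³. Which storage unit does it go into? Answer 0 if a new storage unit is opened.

3

Next-Fit only looks at storage unit 3, which has 50 ft³ free.
49 ft³ fits there.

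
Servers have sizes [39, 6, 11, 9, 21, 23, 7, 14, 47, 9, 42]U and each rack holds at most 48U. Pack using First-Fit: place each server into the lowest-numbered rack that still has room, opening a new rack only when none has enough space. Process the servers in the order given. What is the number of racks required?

5

Put 39U in rack 1; 9U remain.
Put 6U in rack 1; 3U remain.
Put 11U in rack 2; 37U remain.
Put 9U in rack 2; 28U remain.
Put 21U in rack 2; 7U remain.
Put 23U in rack 3; 25U remain.
Put 7U in rack 2; 0U remain.
Put 14U in rack 3; 11U remain.
Put 47U in rack 4; 1U remain.
Put 9U in rack 3; 2U remain.
Put 42U in rack 5; 6U remain.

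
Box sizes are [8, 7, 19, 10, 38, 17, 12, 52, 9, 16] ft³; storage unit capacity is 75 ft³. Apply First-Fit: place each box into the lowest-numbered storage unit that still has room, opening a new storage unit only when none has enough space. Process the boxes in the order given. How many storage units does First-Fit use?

3

8 ft³ → storage unit 1 (remaining 67 ft³)
7 ft³ → storage unit 1 (remaining 60 ft³)
19 ft³ → storage unit 1 (remaining 41 ft³)
10 ft³ → storage unit 1 (remaining 31 ft³)
38 ft³ → storage unit 2 (remaining 37 ft³)
17 ft³ → storage unit 1 (remaining 14 ft³)
12 ft³ → storage unit 1 (remaining 2 ft³)
52 ft³ → storage unit 3 (remaining 23 ft³)
9 ft³ → storage unit 2 (remaining 28 ft³)
16 ft³ → storage unit 2 (remaining 12 ft³)
Final storage units: [8,7,19,10,17,12] [38,9,16] [52].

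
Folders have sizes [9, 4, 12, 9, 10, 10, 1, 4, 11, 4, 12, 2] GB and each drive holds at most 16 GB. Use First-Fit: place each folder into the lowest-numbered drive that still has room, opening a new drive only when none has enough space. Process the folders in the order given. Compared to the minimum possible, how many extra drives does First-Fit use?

0

First-Fit: [9,4,1,2] [12,4] [9,4] [10] [10] [11] [12] → 7 drives.
7 folders exceed 8 GB (half the capacity), and no two of those can share a drive, so at least 7 drives are needed.
So 7 is already optimal.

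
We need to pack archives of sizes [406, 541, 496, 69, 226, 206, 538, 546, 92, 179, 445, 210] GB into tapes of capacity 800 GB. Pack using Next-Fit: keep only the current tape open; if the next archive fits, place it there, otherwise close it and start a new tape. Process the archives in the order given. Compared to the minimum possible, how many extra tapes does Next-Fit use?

Next-Fit: [406] [541] [496,69,226] [206,538] [546,92] [179,445] [210] → 7 tapes.
6 archives exceed 400 GB (half the capacity), and no two of those can share a tape, so at least 6 tapes are needed.
An optimal packing achieves that bound: [546,226] [541,210] [538,206] [496,179,92] [445,69] [406] → 6 tapes.
Excess: 7 − 6 = 1.

1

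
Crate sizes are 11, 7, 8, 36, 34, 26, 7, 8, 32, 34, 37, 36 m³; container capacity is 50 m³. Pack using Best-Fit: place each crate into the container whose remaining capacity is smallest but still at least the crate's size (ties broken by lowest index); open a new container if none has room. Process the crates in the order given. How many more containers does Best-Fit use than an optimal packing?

Best-Fit: [11,7,8] [36,7] [34,8] [26] [32] [34] [37] [36] → 8 containers.
7 crates exceed 25 m³ (half the capacity), and no two of those can share a container, so at least 7 containers are needed.
An optimal packing achieves that bound: [37,11] [36,8] [36,8] [34,7,7] [34] [32] [26] → 7 containers.
Excess: 8 − 7 = 1.

1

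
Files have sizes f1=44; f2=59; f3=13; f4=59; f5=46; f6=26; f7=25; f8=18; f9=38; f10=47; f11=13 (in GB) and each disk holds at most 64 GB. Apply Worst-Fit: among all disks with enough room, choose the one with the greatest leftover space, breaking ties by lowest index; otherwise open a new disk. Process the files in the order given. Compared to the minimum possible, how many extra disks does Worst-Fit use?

0

Worst-Fit: [44,13] [59] [59] [46,18] [26,25] [38,13] [47] → 7 disks.
Total size 388 GB; any packing needs at least ⌈388/64⌉ = 7 disks.
So 7 is already optimal.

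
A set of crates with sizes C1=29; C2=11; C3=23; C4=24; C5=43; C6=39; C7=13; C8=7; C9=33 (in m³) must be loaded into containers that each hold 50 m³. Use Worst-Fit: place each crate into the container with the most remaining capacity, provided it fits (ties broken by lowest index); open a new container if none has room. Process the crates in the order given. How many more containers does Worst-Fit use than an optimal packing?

1

Worst-Fit: [29,11] [23,24] [43] [39] [13,7] [33] → 6 containers.
Total size 222 m³; any packing needs at least ⌈222/50⌉ = 5 containers.
An optimal packing achieves that bound: [43,7] [39,11] [33,13] [29] [24,23] → 5 containers.
Excess: 6 − 5 = 1.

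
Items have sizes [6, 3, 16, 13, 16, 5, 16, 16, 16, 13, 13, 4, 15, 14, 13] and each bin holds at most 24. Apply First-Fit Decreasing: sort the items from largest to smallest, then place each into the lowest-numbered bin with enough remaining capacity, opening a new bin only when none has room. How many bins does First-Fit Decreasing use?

11 bins

Sorted descending: 16, 16, 16, 16, 16, 15, 14, 13, 13, 13, 13, 6, 5, 4, 3.
bin 1: place 16, 8 left
bin 2: place 16, 8 left
bin 3: place 16, 8 left
bin 4: place 16, 8 left
bin 5: place 16, 8 left
bin 6: place 15, 9 left
bin 7: place 14, 10 left
bin 8: place 13, 11 left
bin 9: place 13, 11 left
bin 10: place 13, 11 left
bin 11: place 13, 11 left
bin 1: place 6, 2 left
bin 2: place 5, 3 left
bin 3: place 4, 4 left
bin 2: place 3, 0 left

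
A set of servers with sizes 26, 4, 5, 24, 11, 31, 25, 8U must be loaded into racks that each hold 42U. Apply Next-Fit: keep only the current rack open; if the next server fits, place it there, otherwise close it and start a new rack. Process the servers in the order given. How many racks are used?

4 racks

Put 26U in rack 1; 16U remain.
Put 4U in rack 1; 12U remain.
Put 5U in rack 1; 7U remain.
Put 24U in rack 2; 18U remain.
Put 11U in rack 2; 7U remain.
Put 31U in rack 3; 11U remain.
Put 25U in rack 4; 17U remain.
Put 8U in rack 4; 9U remain.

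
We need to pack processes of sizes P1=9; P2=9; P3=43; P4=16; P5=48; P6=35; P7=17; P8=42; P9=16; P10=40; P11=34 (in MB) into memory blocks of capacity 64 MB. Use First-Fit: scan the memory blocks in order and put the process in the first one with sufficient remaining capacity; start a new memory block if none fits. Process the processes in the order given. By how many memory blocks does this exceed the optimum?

0

First-Fit: [9,9,43] [16,48] [35,17] [42,16] [40] [34] → 6 memory blocks.
6 processes exceed 32 MB (half the capacity), and no two of those can share a memory block, so at least 6 memory blocks are needed.
So 6 is already optimal.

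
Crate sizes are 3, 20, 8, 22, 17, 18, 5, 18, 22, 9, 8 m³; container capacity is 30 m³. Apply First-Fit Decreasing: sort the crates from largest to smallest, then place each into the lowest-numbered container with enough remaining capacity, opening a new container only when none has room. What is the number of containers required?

6

Sorted descending: 22, 22, 20, 18, 18, 17, 9, 8, 8, 5, 3.
22 m³ → container 1 (remaining 8 m³)
22 m³ → container 2 (remaining 8 m³)
20 m³ → container 3 (remaining 10 m³)
18 m³ → container 4 (remaining 12 m³)
18 m³ → container 5 (remaining 12 m³)
17 m³ → container 6 (remaining 13 m³)
9 m³ → container 3 (remaining 1 m³)
8 m³ → container 1 (remaining 0 m³)
8 m³ → container 2 (remaining 0 m³)
5 m³ → container 4 (remaining 7 m³)
3 m³ → container 4 (remaining 4 m³)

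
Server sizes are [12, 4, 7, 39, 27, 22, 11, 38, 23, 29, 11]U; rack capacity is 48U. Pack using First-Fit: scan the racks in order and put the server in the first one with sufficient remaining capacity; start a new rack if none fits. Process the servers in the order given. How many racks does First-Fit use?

6 racks

12U → rack 1 (remaining 36U)
4U → rack 1 (remaining 32U)
7U → rack 1 (remaining 25U)
39U → rack 2 (remaining 9U)
27U → rack 3 (remaining 21U)
22U → rack 1 (remaining 3U)
11U → rack 3 (remaining 10U)
38U → rack 4 (remaining 10U)
23U → rack 5 (remaining 25U)
29U → rack 6 (remaining 19U)
11U → rack 5 (remaining 14U)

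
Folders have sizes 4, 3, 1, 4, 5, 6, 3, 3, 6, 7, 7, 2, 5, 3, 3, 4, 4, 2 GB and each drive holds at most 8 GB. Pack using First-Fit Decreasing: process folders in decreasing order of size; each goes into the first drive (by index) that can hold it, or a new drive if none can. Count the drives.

10

Sorted descending: 7, 7, 6, 6, 5, 5, 4, 4, 4, 4, 3, 3, 3, 3, 3, 2, 2, 1.
Put 7 GB in drive 1; 1 GB remain.
Put 7 GB in drive 2; 1 GB remain.
Put 6 GB in drive 3; 2 GB remain.
Put 6 GB in drive 4; 2 GB remain.
Put 5 GB in drive 5; 3 GB remain.
Put 5 GB in drive 6; 3 GB remain.
Put 4 GB in drive 7; 4 GB remain.
Put 4 GB in drive 7; 0 GB remain.
Put 4 GB in drive 8; 4 GB remain.
Put 4 GB in drive 8; 0 GB remain.
Put 3 GB in drive 5; 0 GB remain.
Put 3 GB in drive 6; 0 GB remain.
Put 3 GB in drive 9; 5 GB remain.
Put 3 GB in drive 9; 2 GB remain.
Put 3 GB in drive 10; 5 GB remain.
Put 2 GB in drive 3; 0 GB remain.
Put 2 GB in drive 4; 0 GB remain.
Put 1 GB in drive 1; 0 GB remain.
Final drives: [7,1] [7] [6,2] [6,2] [5,3] [5,3] [4,4] [4,4] [3,3] [3].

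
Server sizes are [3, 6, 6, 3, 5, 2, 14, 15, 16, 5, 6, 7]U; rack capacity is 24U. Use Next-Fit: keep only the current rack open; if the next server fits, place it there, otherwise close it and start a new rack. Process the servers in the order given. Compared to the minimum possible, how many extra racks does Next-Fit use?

1

Next-Fit: [3,6,6,3,5] [2,14] [15] [16,5] [6,7] → 5 racks.
Total size 88U; any packing needs at least ⌈88/24⌉ = 4 racks.
An optimal packing achieves that bound: [16,7] [15,6,3] [14,6,3] [6,5,5,2] → 4 racks.
Excess: 5 − 4 = 1.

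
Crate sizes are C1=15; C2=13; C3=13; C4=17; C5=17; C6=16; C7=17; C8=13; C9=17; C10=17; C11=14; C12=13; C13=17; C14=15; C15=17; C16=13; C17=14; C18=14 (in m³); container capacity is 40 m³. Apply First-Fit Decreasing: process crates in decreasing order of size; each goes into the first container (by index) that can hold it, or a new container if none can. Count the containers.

8 containers

Sorted descending: 17, 17, 17, 17, 17, 17, 17, 16, 15, 15, 14, 14, 14, 13, 13, 13, 13, 13.
Put 17 m³ in container 1; 23 m³ remain.
Put 17 m³ in container 1; 6 m³ remain.
Put 17 m³ in container 2; 23 m³ remain.
Put 17 m³ in container 2; 6 m³ remain.
Put 17 m³ in container 3; 23 m³ remain.
Put 17 m³ in container 3; 6 m³ remain.
Put 17 m³ in container 4; 23 m³ remain.
Put 16 m³ in container 4; 7 m³ remain.
Put 15 m³ in container 5; 25 m³ remain.
Put 15 m³ in container 5; 10 m³ remain.
Put 14 m³ in container 6; 26 m³ remain.
Put 14 m³ in container 6; 12 m³ remain.
Put 14 m³ in container 7; 26 m³ remain.
Put 13 m³ in container 7; 13 m³ remain.
Put 13 m³ in container 7; 0 m³ remain.
Put 13 m³ in container 8; 27 m³ remain.
Put 13 m³ in container 8; 14 m³ remain.
Put 13 m³ in container 8; 1 m³ remain.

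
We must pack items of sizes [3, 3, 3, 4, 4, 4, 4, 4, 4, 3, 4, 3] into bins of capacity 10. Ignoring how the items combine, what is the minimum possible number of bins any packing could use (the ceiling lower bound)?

Total size = 3 + 3 + 3 + 4 + 4 + 4 + 4 + 4 + 4 + 3 + 4 + 3 = 43.
⌈43 / 10⌉ = 5.

5 bins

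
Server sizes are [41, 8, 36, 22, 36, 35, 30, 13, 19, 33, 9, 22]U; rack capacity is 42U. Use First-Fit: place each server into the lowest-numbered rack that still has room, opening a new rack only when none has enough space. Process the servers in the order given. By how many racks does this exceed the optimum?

1

First-Fit: [41] [8,22,9] [36] [36] [35] [30] [13,19] [33] [22] → 9 racks.
Total size 304U; any packing needs at least ⌈304/42⌉ = 8 racks.
An optimal packing achieves that bound: [41] [36] [36] [35] [33,9] [30,8] [22,19] [22,13] → 8 racks.
Excess: 9 − 8 = 1.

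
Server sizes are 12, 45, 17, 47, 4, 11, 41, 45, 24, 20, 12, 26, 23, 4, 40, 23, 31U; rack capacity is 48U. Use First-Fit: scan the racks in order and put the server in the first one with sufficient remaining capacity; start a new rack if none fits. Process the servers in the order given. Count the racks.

10

Put 12U in rack 1; 36U remain.
Put 45U in rack 2; 3U remain.
Put 17U in rack 1; 19U remain.
Put 47U in rack 3; 1U remain.
Put 4U in rack 1; 15U remain.
Put 11U in rack 1; 4U remain.
Put 41U in rack 4; 7U remain.
Put 45U in rack 5; 3U remain.
Put 24U in rack 6; 24U remain.
Put 20U in rack 6; 4U remain.
Put 12U in rack 7; 36U remain.
Put 26U in rack 7; 10U remain.
Put 23U in rack 8; 25U remain.
Put 4U in rack 1; 0U remain.
Put 40U in rack 9; 8U remain.
Put 23U in rack 8; 2U remain.
Put 31U in rack 10; 17U remain.
Final racks: [12,17,4,11,4] [45] [47] [41] [45] [24,20] [12,26] [23,23] [40] [31].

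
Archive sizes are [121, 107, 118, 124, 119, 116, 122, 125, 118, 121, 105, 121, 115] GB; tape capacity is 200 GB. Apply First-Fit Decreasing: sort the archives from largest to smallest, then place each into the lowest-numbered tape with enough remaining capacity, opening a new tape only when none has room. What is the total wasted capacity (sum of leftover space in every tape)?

1068

Sorted descending: 125, 124, 122, 121, 121, 121, 119, 118, 118, 116, 115, 107, 105.
Put 125 GB in tape 1; 75 GB remain.
Put 124 GB in tape 2; 76 GB remain.
Put 122 GB in tape 3; 78 GB remain.
Put 121 GB in tape 4; 79 GB remain.
Put 121 GB in tape 5; 79 GB remain.
Put 121 GB in tape 6; 79 GB remain.
Put 119 GB in tape 7; 81 GB remain.
Put 118 GB in tape 8; 82 GB remain.
Put 118 GB in tape 9; 82 GB remain.
Put 116 GB in tape 10; 84 GB remain.
Put 115 GB in tape 11; 85 GB remain.
Put 107 GB in tape 12; 93 GB remain.
Put 105 GB in tape 13; 95 GB remain.
13 tapes × 200 GB = 2600 GB; used 1532 GB; unused 1068 GB.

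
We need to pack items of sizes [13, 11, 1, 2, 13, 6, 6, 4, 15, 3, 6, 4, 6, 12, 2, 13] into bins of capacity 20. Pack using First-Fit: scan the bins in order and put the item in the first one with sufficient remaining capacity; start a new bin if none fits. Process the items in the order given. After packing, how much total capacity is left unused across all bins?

13 → bin 1 (remaining 7)
11 → bin 2 (remaining 9)
1 → bin 1 (remaining 6)
2 → bin 1 (remaining 4)
13 → bin 3 (remaining 7)
6 → bin 2 (remaining 3)
6 → bin 3 (remaining 1)
4 → bin 1 (remaining 0)
15 → bin 4 (remaining 5)
3 → bin 2 (remaining 0)
6 → bin 5 (remaining 14)
4 → bin 4 (remaining 1)
6 → bin 5 (remaining 8)
12 → bin 6 (remaining 8)
2 → bin 5 (remaining 6)
13 → bin 7 (remaining 7)
7 bins × 20 = 140; used 117; unused 23.

23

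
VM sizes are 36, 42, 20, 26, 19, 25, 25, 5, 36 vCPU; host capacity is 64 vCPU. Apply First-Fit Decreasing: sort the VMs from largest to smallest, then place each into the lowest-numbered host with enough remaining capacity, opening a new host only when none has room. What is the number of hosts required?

4

Sorted descending: 42, 36, 36, 26, 25, 25, 20, 19, 5.
42 vCPU → host 1 (remaining 22 vCPU)
36 vCPU → host 2 (remaining 28 vCPU)
36 vCPU → host 3 (remaining 28 vCPU)
26 vCPU → host 2 (remaining 2 vCPU)
25 vCPU → host 3 (remaining 3 vCPU)
25 vCPU → host 4 (remaining 39 vCPU)
20 vCPU → host 1 (remaining 2 vCPU)
19 vCPU → host 4 (remaining 20 vCPU)
5 vCPU → host 4 (remaining 15 vCPU)
Final hosts: [42,20] [36,26] [36,25] [25,19,5].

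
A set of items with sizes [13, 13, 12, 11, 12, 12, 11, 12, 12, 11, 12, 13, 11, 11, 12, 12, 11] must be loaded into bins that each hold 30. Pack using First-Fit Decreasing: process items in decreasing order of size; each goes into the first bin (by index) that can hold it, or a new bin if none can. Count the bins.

9

Sorted descending: 13, 13, 13, 12, 12, 12, 12, 12, 12, 12, 12, 11, 11, 11, 11, 11, 11.
Put 13 in bin 1; 17 remain.
Put 13 in bin 1; 4 remain.
Put 13 in bin 2; 17 remain.
Put 12 in bin 2; 5 remain.
Put 12 in bin 3; 18 remain.
Put 12 in bin 3; 6 remain.
Put 12 in bin 4; 18 remain.
Put 12 in bin 4; 6 remain.
Put 12 in bin 5; 18 remain.
Put 12 in bin 5; 6 remain.
Put 12 in bin 6; 18 remain.
Put 11 in bin 6; 7 remain.
Put 11 in bin 7; 19 remain.
Put 11 in bin 7; 8 remain.
Put 11 in bin 8; 19 remain.
Put 11 in bin 8; 8 remain.
Put 11 in bin 9; 19 remain.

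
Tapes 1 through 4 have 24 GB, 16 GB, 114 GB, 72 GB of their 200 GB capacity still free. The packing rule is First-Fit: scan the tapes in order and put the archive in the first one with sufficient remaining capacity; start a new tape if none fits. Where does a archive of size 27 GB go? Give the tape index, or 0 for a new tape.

Tapes with room: tape 3 (114 GB), tape 4 (72 GB).
The first with room is tape 3.

3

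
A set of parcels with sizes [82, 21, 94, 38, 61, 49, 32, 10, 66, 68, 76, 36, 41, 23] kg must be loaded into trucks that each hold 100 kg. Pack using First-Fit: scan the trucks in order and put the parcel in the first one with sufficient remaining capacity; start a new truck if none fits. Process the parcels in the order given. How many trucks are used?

82 kg → truck 1 (remaining 18 kg)
21 kg → truck 2 (remaining 79 kg)
94 kg → truck 3 (remaining 6 kg)
38 kg → truck 2 (remaining 41 kg)
61 kg → truck 4 (remaining 39 kg)
49 kg → truck 5 (remaining 51 kg)
32 kg → truck 2 (remaining 9 kg)
10 kg → truck 1 (remaining 8 kg)
66 kg → truck 6 (remaining 34 kg)
68 kg → truck 7 (remaining 32 kg)
76 kg → truck 8 (remaining 24 kg)
36 kg → truck 4 (remaining 3 kg)
41 kg → truck 5 (remaining 10 kg)
23 kg → truck 6 (remaining 11 kg)

8 trucks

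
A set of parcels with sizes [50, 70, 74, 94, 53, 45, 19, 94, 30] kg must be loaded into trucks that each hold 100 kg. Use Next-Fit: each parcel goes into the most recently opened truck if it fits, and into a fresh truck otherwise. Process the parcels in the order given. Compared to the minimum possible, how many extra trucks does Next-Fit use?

Next-Fit: [50] [70] [74] [94] [53,45] [19] [94] [30] → 8 trucks.
Total size 529 kg; any packing needs at least ⌈529/100⌉ = 6 trucks.
An optimal packing achieves that bound: [94] [94] [74,19] [70,30] [53,45] [50] → 6 trucks.
Excess: 8 − 6 = 2.

2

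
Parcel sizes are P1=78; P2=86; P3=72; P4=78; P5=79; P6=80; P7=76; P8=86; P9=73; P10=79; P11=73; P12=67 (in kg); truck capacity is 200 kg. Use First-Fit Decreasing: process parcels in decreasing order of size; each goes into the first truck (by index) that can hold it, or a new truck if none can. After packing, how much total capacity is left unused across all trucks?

Sorted descending: 86, 86, 80, 79, 79, 78, 78, 76, 73, 73, 72, 67.
Put 86 kg in truck 1; 114 kg remain.
Put 86 kg in truck 1; 28 kg remain.
Put 80 kg in truck 2; 120 kg remain.
Put 79 kg in truck 2; 41 kg remain.
Put 79 kg in truck 3; 121 kg remain.
Put 78 kg in truck 3; 43 kg remain.
Put 78 kg in truck 4; 122 kg remain.
Put 76 kg in truck 4; 46 kg remain.
Put 73 kg in truck 5; 127 kg remain.
Put 73 kg in truck 5; 54 kg remain.
Put 72 kg in truck 6; 128 kg remain.
Put 67 kg in truck 6; 61 kg remain.
6 trucks × 200 kg = 1200 kg; used 927 kg; unused 273 kg.

273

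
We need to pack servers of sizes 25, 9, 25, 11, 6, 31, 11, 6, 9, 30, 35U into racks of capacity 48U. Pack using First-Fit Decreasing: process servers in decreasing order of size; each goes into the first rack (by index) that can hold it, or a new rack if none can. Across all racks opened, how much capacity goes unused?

Sorted descending: 35, 31, 30, 25, 25, 11, 11, 9, 9, 6, 6.
rack 1: place 35U, 13U left
rack 2: place 31U, 17U left
rack 3: place 30U, 18U left
rack 4: place 25U, 23U left
rack 5: place 25U, 23U left
rack 1: place 11U, 2U left
rack 2: place 11U, 6U left
rack 3: place 9U, 9U left
rack 3: place 9U, 0U left
rack 2: place 6U, 0U left
rack 4: place 6U, 17U left
5 racks × 48U = 240U; used 198U; unused 42U.

42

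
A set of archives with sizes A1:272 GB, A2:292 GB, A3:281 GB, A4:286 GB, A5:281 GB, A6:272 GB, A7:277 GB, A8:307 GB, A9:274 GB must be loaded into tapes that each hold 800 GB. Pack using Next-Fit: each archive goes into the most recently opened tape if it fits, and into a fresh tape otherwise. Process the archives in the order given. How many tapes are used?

5

Put A1 (272 GB) in tape 1; 528 GB remain.
Put A2 (292 GB) in tape 1; 236 GB remain.
Put A3 (281 GB) in tape 2; 519 GB remain.
Put A4 (286 GB) in tape 2; 233 GB remain.
Put A5 (281 GB) in tape 3; 519 GB remain.
Put A6 (272 GB) in tape 3; 247 GB remain.
Put A7 (277 GB) in tape 4; 523 GB remain.
Put A8 (307 GB) in tape 4; 216 GB remain.
Put A9 (274 GB) in tape 5; 526 GB remain.
Final tapes: [272,292] [281,286] [281,272] [277,307] [274].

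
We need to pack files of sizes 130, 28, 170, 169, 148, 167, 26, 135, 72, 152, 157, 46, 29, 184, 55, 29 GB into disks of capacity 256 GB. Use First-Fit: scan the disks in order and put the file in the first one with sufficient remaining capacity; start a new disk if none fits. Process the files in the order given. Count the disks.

130 GB → disk 1 (remaining 126 GB)
28 GB → disk 1 (remaining 98 GB)
170 GB → disk 2 (remaining 86 GB)
169 GB → disk 3 (remaining 87 GB)
148 GB → disk 4 (remaining 108 GB)
167 GB → disk 5 (remaining 89 GB)
26 GB → disk 1 (remaining 72 GB)
135 GB → disk 6 (remaining 121 GB)
72 GB → disk 1 (remaining 0 GB)
152 GB → disk 7 (remaining 104 GB)
157 GB → disk 8 (remaining 99 GB)
46 GB → disk 2 (remaining 40 GB)
29 GB → disk 2 (remaining 11 GB)
184 GB → disk 9 (remaining 72 GB)
55 GB → disk 3 (remaining 32 GB)
29 GB → disk 3 (remaining 3 GB)

9 disks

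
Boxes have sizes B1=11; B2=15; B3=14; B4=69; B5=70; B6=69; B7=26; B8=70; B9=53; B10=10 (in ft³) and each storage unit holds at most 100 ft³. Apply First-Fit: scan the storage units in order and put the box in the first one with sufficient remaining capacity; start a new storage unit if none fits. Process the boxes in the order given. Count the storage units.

6

B1 (11 ft³) → storage unit 1 (remaining 89 ft³)
B2 (15 ft³) → storage unit 1 (remaining 74 ft³)
B3 (14 ft³) → storage unit 1 (remaining 60 ft³)
B4 (69 ft³) → storage unit 2 (remaining 31 ft³)
B5 (70 ft³) → storage unit 3 (remaining 30 ft³)
B6 (69 ft³) → storage unit 4 (remaining 31 ft³)
B7 (26 ft³) → storage unit 1 (remaining 34 ft³)
B8 (70 ft³) → storage unit 5 (remaining 30 ft³)
B9 (53 ft³) → storage unit 6 (remaining 47 ft³)
B10 (10 ft³) → storage unit 1 (remaining 24 ft³)
Final storage units: [11,15,14,26,10] [69] [70] [69] [70] [53].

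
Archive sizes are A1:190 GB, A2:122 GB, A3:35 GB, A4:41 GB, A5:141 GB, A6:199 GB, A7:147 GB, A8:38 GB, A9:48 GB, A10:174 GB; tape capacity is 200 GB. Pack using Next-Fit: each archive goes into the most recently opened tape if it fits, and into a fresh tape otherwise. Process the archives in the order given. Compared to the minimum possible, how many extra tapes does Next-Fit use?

1

Next-Fit: [190] [122,35,41] [141] [199] [147,38] [48] [174] → 7 tapes.
Total size 1135 GB; any packing needs at least ⌈1135/200⌉ = 6 tapes.
An optimal packing achieves that bound: [199] [190] [174] [147,48] [141,41] [122,38,35] → 6 tapes.
Excess: 7 − 6 = 1.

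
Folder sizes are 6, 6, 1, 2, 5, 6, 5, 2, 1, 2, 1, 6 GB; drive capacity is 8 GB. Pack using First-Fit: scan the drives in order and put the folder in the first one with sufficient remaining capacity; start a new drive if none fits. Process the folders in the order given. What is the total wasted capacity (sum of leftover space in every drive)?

Put 6 GB in drive 1; 2 GB remain.
Put 6 GB in drive 2; 2 GB remain.
Put 1 GB in drive 1; 1 GB remain.
Put 2 GB in drive 2; 0 GB remain.
Put 5 GB in drive 3; 3 GB remain.
Put 6 GB in drive 4; 2 GB remain.
Put 5 GB in drive 5; 3 GB remain.
Put 2 GB in drive 3; 1 GB remain.
Put 1 GB in drive 1; 0 GB remain.
Put 2 GB in drive 4; 0 GB remain.
Put 1 GB in drive 3; 0 GB remain.
Put 6 GB in drive 6; 2 GB remain.
6 drives × 8 GB = 48 GB; used 43 GB; unused 5 GB.

5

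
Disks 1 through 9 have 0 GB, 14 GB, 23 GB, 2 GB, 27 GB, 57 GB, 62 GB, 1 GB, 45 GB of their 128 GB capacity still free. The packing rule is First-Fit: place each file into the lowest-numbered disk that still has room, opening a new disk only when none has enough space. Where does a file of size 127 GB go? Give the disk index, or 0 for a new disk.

0

No disk has ≥ 127 GB free, so a new disk is opened.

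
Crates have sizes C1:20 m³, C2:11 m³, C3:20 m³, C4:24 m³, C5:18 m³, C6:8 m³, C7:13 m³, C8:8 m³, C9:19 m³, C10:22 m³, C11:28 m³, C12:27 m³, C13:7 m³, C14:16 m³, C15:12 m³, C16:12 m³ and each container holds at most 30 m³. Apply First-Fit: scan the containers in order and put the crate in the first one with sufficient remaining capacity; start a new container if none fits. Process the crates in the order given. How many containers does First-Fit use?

Put C1 (20 m³) in container 1; 10 m³ remain.
Put C2 (11 m³) in container 2; 19 m³ remain.
Put C3 (20 m³) in container 3; 10 m³ remain.
Put C4 (24 m³) in container 4; 6 m³ remain.
Put C5 (18 m³) in container 2; 1 m³ remain.
Put C6 (8 m³) in container 1; 2 m³ remain.
Put C7 (13 m³) in container 5; 17 m³ remain.
Put C8 (8 m³) in container 3; 2 m³ remain.
Put C9 (19 m³) in container 6; 11 m³ remain.
Put C10 (22 m³) in container 7; 8 m³ remain.
Put C11 (28 m³) in container 8; 2 m³ remain.
Put C12 (27 m³) in container 9; 3 m³ remain.
Put C13 (7 m³) in container 5; 10 m³ remain.
Put C14 (16 m³) in container 10; 14 m³ remain.
Put C15 (12 m³) in container 10; 2 m³ remain.
Put C16 (12 m³) in container 11; 18 m³ remain.
Final containers: [20,8] [11,18] [20,8] [24] [13,7] [19] [22] [28] [27] [16,12] [12].

11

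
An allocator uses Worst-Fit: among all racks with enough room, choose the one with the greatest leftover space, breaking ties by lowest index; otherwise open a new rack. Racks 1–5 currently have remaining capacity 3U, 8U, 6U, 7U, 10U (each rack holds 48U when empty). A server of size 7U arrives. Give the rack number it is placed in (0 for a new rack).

5

Racks with room: rack 2 (8U), rack 4 (7U), rack 5 (10U).
Most room is rack 5 with 10U free.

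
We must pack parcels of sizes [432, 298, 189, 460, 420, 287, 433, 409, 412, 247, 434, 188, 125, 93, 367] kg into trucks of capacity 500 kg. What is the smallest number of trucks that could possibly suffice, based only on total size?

10

Total size = 432 + 298 + 189 + 460 + 420 + 287 + 433 + 409 + 412 + 247 + 434 + 188 + 125 + 93 + 367 = 4794 kg.
⌈4794 / 500⌉ = 10.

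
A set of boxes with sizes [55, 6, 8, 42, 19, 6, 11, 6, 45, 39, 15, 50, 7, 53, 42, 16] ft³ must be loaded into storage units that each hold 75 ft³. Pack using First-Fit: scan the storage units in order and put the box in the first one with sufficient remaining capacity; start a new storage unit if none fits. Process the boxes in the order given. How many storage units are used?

storage unit 1: place 55 ft³, 20 ft³ left
storage unit 1: place 6 ft³, 14 ft³ left
storage unit 1: place 8 ft³, 6 ft³ left
storage unit 2: place 42 ft³, 33 ft³ left
storage unit 2: place 19 ft³, 14 ft³ left
storage unit 1: place 6 ft³, 0 ft³ left
storage unit 2: place 11 ft³, 3 ft³ left
storage unit 3: place 6 ft³, 69 ft³ left
storage unit 3: place 45 ft³, 24 ft³ left
storage unit 4: place 39 ft³, 36 ft³ left
storage unit 3: place 15 ft³, 9 ft³ left
storage unit 5: place 50 ft³, 25 ft³ left
storage unit 3: place 7 ft³, 2 ft³ left
storage unit 6: place 53 ft³, 22 ft³ left
storage unit 7: place 42 ft³, 33 ft³ left
storage unit 4: place 16 ft³, 20 ft³ left
Final storage units: [55,6,8,6] [42,19,11] [6,45,15,7] [39,16] [50] [53] [42].

7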